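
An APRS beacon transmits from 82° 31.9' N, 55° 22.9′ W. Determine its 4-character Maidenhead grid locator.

GR22

Shift to the Maidenhead origin (180°W, 90°S): lon 124.62, lat 172.53.
Field: lon ⌊124.62/20⌋ = 6 → G; lat ⌊172.53/10⌋ = 17 → R.
Square: lon ⌊4.62/2⌋ = 2; lat ⌊2.53/1⌋ = 2.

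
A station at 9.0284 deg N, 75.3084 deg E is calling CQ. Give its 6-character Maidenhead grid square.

Offset from 180°W / 90°S: lon 255.3084°, lat 99.0284°.
Field (20°×10°, letters A–R): lon ⌊255.3084/20⌋ = 12 → M; lat ⌊99.0284/10⌋ = 9 → J.
Square (2°×1°, digits 0–9): lon ⌊15.3084/2⌋ = 7; lat ⌊9.0284/1⌋ = 9.
Subsquare (5′×2.5′, letters a–x): lon ⌊1.3084/0.0833333⌋ = 15 → p; lat ⌊0.0284/0.0416667⌋ = 0 → a.

MJ79pa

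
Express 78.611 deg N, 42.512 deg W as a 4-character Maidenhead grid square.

Shift to the Maidenhead origin (180°W, 90°S): lon 137.49, lat 168.61.
Field (20°×10°, letters A–R): lon ⌊137.49/20⌋ = 6 → G; lat ⌊168.61/10⌋ = 16 → Q.
Square (2°×1°, digits 0–9): lon ⌊17.49/2⌋ = 8; lat ⌊8.61/1⌋ = 8.

GQ88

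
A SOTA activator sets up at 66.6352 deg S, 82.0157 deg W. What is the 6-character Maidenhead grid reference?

EC83xi

Shift to the Maidenhead origin (180°W, 90°S): lon 97.9843, lat 23.3648.
Field: lon ⌊97.9843/20⌋ = 4 → E; lat ⌊23.3648/10⌋ = 2 → C.
Square: lon ⌊17.9843/2⌋ = 8; lat ⌊3.3648/1⌋ = 3.
Subsquare: lon ⌊1.9843/0.0833333⌋ = 23 → x; lat ⌊0.3648/0.0416667⌋ = 8 → i.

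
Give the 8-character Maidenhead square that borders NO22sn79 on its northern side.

NO22so70

Latitude extended square 9; +1 → 10, wraps to 0, carry into subsquare.
Latitude subsquare n = 13; +1 → 14 = o.
The longitude characters are unchanged.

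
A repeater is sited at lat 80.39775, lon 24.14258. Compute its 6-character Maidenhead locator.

KR20bj

Offset from 180°W / 90°S: lon 204.1426°, lat 170.3978°.
Field: lon ⌊204.1426/20⌋ = 10 → K; lat ⌊170.3978/10⌋ = 17 → R.
Square: lon ⌊4.1426/2⌋ = 2; lat ⌊0.3978/1⌋ = 0.
Subsquare: lon ⌊0.1426/0.0833333⌋ = 1 → b; lat ⌊0.3978/0.0416667⌋ = 9 → j.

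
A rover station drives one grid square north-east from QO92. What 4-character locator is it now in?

Longitude square 9; +1 → 10, wraps to 0, carry into field.
Longitude field Q = 16; +1 → 17 = R.
Latitude square 2; +1 → 3.

RO03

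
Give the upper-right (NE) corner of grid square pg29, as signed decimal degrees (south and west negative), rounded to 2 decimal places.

-20.00, 126.00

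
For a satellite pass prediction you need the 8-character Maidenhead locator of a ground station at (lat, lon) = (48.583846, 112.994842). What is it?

Shift to the Maidenhead origin (180°W, 90°S): lon 292.99484, lat 138.58385.
Field (20°×10°, letters A–R): lon ⌊292.99484/20⌋ = 14 → O; lat ⌊138.58385/10⌋ = 13 → N.
Square (2°×1°, digits 0–9): lon ⌊12.99484/2⌋ = 6; lat ⌊8.58385/1⌋ = 8.
Subsquare (5′×2.5′, letters a–x): lon ⌊0.99484/0.0833333⌋ = 11 → l; lat ⌊0.58385/0.0416667⌋ = 14 → o.
Extended square (30″×15″, digits 0–9): lon ⌊0.07818/0.00833333⌋ = 9; lat ⌊0.00051/0.00416667⌋ = 0.

ON68lo90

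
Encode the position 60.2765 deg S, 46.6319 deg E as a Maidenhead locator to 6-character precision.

LC39hr

Add 180° to longitude and 90° to latitude: 226.6319, 29.7235.
Field (20°×10°, letters A–R): 226.6319/20 → 11 → L, 29.7235/10 → 2 → C; chars LC.
Square (2°×1°, digits 0–9): 6.6319/2 → 3, 9.7235/1 → 9; chars 39.
Subsquare (5′×2.5′, letters a–x): 0.6319/0.0833333 → 7 → h, 0.7235/0.0416667 → 17 → r; chars hr.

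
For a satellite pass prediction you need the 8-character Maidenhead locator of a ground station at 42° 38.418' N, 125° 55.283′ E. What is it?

Offset from 180°W / 90°S: lon 305.92138°, lat 132.64030°.
Field: lon ⌊305.92138/20⌋ = 15 → P; lat ⌊132.64030/10⌋ = 13 → N.
Square: lon ⌊5.92138/2⌋ = 2; lat ⌊2.64030/1⌋ = 2.
Subsquare: lon ⌊1.92138/0.0833333⌋ = 23 → x; lat ⌊0.64030/0.0416667⌋ = 15 → p.
Extended square: lon ⌊0.00472/0.00833333⌋ = 0; lat ⌊0.01530/0.00416667⌋ = 3.

PN22xp03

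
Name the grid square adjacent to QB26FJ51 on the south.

QB26fj50

Latitude extended square 1; −1 → 0.
The longitude characters are unchanged.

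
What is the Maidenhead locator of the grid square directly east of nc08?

Longitude square 0; +1 → 1.
The latitude characters are unchanged.

NC18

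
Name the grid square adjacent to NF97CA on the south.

NF96cx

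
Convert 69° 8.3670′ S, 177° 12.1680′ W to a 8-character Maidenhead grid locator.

AC10ju56

Add 180° to longitude and 90° to latitude: 2.79720, 20.86055.
Field: lon ⌊2.79720/20⌋ = 0 → A; lat ⌊20.86055/10⌋ = 2 → C.
Square: lon ⌊2.79720/2⌋ = 1; lat ⌊0.86055/1⌋ = 0.
Subsquare: lon ⌊0.79720/0.0833333⌋ = 9 → j; lat ⌊0.86055/0.0416667⌋ = 20 → u.
Extended square: lon ⌊0.04720/0.00833333⌋ = 5; lat ⌊0.02722/0.00416667⌋ = 6.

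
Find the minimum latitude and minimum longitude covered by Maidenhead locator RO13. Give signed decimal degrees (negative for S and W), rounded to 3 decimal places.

53.000, 162.000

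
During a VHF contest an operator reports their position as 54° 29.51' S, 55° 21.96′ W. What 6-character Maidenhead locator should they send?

GD25hm

Offset from 180°W / 90°S: lon 124.6340°, lat 35.5082°.
Field (20°×10°, letters A–R): 124.6340/20 → 6 → G, 35.5082/10 → 3 → D; chars GD.
Square (2°×1°, digits 0–9): 4.6340/2 → 2, 5.5082/1 → 5; chars 25.
Subsquare (5′×2.5′, letters a–x): 0.6340/0.0833333 → 7 → h, 0.5082/0.0416667 → 12 → m; chars hm.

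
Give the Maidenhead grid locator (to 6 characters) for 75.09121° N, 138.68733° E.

Offset from 180°W / 90°S: lon 318.6873°, lat 165.0912°.
Field (20°×10°, letters A–R): 318.6873/20 → 15 → P, 165.0912/10 → 16 → Q; chars PQ.
Square (2°×1°, digits 0–9): 18.6873/2 → 9, 5.0912/1 → 5; chars 95.
Subsquare (5′×2.5′, letters a–x): 0.6873/0.0833333 → 8 → i, 0.0912/0.0416667 → 2 → c; chars ic.

PQ95ic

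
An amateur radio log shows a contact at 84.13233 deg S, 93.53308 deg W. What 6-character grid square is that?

Shift to the Maidenhead origin (180°W, 90°S): lon 86.4669, lat 5.8677.
Field: 86.4669/20 → 4 → E, 5.8677/10 → 0 → A; chars EA.
Square: 6.4669/2 → 3, 5.8677/1 → 5; chars 35.
Subsquare: 0.4669/0.0833333 → 5 → f, 0.8677/0.0416667 → 20 → u; chars fu.

EA35fu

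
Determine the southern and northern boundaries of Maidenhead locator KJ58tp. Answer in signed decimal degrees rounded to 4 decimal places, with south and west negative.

Field K=10, J=9: +10·20° lon, +9·10° lat → SW at lon 20°, lat 0°.
Square 5, 8: +5·2° lon, +8·1° lat → SW at lon 30°, lat 8°.
Subsquare t=19, p=15: +19·0.0833333° lon, +15·0.0416667° lat → SW at lon 31.5833°, lat 8.625°.
Cell spans 0.0833333° lon × 0.0416667° lat.
south 8.6250, north 8.6667.

8.6250, 8.6667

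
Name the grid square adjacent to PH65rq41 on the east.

Longitude extended square 4; +1 → 5.
The latitude characters are unchanged.

PH65rq51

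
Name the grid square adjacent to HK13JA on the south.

HK12jx

Latitude subsquare a = 0; −1 → -1, wraps to 23 = x, carry into square.
Latitude square 3; −1 → 2.
The longitude characters are unchanged.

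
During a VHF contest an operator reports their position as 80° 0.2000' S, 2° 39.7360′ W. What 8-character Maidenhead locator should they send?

Shift to the Maidenhead origin (180°W, 90°S): lon 177.33773, lat 9.99667.
Field: lon ⌊177.33773/20⌋ = 8 → I; lat ⌊9.99667/10⌋ = 0 → A.
Square: lon ⌊17.33773/2⌋ = 8; lat ⌊9.99667/1⌋ = 9.
Subsquare: lon ⌊1.33773/0.0833333⌋ = 16 → q; lat ⌊0.99667/0.0416667⌋ = 23 → x.
Extended square: lon ⌊0.00440/0.00833333⌋ = 0; lat ⌊0.03833/0.00416667⌋ = 9.

IA89qx09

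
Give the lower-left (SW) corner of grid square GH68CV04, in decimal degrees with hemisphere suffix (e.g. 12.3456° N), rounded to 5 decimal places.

Field G=6, H=7: +6·20° lon, +7·10° lat → SW at lon -60°, lat -20°.
Square 6, 8: +6·2° lon, +8·1° lat → SW at lon -48°, lat -12°.
Subsquare c=2, v=21: +2·0.0833333° lon, +21·0.0416667° lat → SW at lon -47.8333°, lat -11.125°.
Extended square 0, 4: +0·0.00833333° lon, +4·0.00416667° lat → SW at lon -47.8333°, lat -11.1083°.
latitude 11.10833° S, longitude 47.83333° W.

11.10833° S, 47.83333° W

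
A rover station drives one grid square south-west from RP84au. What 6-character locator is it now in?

Longitude subsquare a = 0; −1 → -1, wraps to 23 = x, carry into square.
Longitude square 8; −1 → 7.
Latitude subsquare u = 20; −1 → 19 = t.

RP74xt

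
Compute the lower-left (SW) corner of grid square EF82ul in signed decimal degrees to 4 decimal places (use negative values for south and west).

-37.5417, -82.3333

Field E=4, F=5: +4·20° lon, +5·10° lat → SW at lon -100°, lat -40°.
Square 8, 2: +8·2° lon, +2·1° lat → SW at lon -84°, lat -38°.
Subsquare u=20, l=11: +20·0.0833333° lon, +11·0.0416667° lat → SW at lon -82.3333°, lat -37.5417°.
latitude -37.5417, longitude -82.3333.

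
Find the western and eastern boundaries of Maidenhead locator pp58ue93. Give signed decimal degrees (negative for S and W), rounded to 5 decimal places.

131.74167, 131.75000

Field P=15, P=15: +15·20° lon, +15·10° lat → SW at lon 120°, lat 60°.
Square 5, 8: +5·2° lon, +8·1° lat → SW at lon 130°, lat 68°.
Subsquare u=20, e=4: +20·0.0833333° lon, +4·0.0416667° lat → SW at lon 131.667°, lat 68.1667°.
Extended square 9, 3: +9·0.00833333° lon, +3·0.00416667° lat → SW at lon 131.742°, lat 68.1792°.
Cell spans 0.00833333° lon × 0.00416667° lat.
west 131.74167, east 131.75000.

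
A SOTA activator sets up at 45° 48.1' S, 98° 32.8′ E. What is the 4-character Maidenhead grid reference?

Offset from 180°W / 90°S: lon 278.55°, lat 44.20°.
Field: lon ⌊278.55/20⌋ = 13 → N; lat ⌊44.20/10⌋ = 4 → E.
Square: lon ⌊18.55/2⌋ = 9; lat ⌊4.20/1⌋ = 4.

NE94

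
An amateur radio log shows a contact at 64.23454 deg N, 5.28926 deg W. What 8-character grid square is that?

Add 180° to longitude and 90° to latitude: 174.71074, 154.23454.
Field: 174.71074/20 → 8 → I, 154.23454/10 → 15 → P; chars IP.
Square: 14.71074/2 → 7, 4.23454/1 → 4; chars 74.
Subsquare: 0.71074/0.0833333 → 8 → i, 0.23454/0.0416667 → 5 → f; chars if.
Extended square: 0.04407/0.00833333 → 5, 0.02621/0.00416667 → 6; chars 56.

IP74if56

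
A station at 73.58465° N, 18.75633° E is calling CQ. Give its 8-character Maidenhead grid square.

JQ93jo00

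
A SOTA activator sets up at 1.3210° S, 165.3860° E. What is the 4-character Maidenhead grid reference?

Offset from 180°W / 90°S: lon 345.39°, lat 88.68°.
Field: 345.39/20 → 17 → R, 88.68/10 → 8 → I; chars RI.
Square: 5.39/2 → 2, 8.68/1 → 8; chars 28.

RI28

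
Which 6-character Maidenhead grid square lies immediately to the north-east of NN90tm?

NN90un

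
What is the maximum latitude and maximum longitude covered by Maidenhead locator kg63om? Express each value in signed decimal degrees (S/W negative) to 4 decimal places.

Field K=10, G=6: +10·20° lon, +6·10° lat → SW at lon 20°, lat -30°.
Square 6, 3: +6·2° lon, +3·1° lat → SW at lon 32°, lat -27°.
Subsquare o=14, m=12: +14·0.0833333° lon, +12·0.0416667° lat → SW at lon 33.1667°, lat -26.5°.
Cell spans 0.0833333° lon × 0.0416667° lat. NE corner is SW corner plus one full cell.
latitude -26.4583, longitude 33.2500.

-26.4583, 33.2500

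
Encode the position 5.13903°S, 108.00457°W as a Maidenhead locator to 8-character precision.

Add 180° to longitude and 90° to latitude: 71.99543, 84.86097.
Field: lon ⌊71.99543/20⌋ = 3 → D; lat ⌊84.86097/10⌋ = 8 → I.
Square: lon ⌊11.99543/2⌋ = 5; lat ⌊4.86097/1⌋ = 4.
Subsquare: lon ⌊1.99543/0.0833333⌋ = 23 → x; lat ⌊0.86097/0.0416667⌋ = 20 → u.
Extended square: lon ⌊0.07876/0.00833333⌋ = 9; lat ⌊0.02764/0.00416667⌋ = 6.

DI54xu96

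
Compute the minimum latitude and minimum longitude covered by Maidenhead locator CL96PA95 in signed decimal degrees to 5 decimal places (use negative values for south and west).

26.02083, -120.67500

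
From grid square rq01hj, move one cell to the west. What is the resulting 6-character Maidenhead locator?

Longitude subsquare h = 7; −1 → 6 = g.
The latitude characters are unchanged.

RQ01gj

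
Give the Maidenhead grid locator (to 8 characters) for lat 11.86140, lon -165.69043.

Add 180° to longitude and 90° to latitude: 14.30957, 101.86140.
Field (20°×10°, letters A–R): lon ⌊14.30957/20⌋ = 0 → A; lat ⌊101.86140/10⌋ = 10 → K.
Square (2°×1°, digits 0–9): lon ⌊14.30957/2⌋ = 7; lat ⌊1.86140/1⌋ = 1.
Subsquare (5′×2.5′, letters a–x): lon ⌊0.30957/0.0833333⌋ = 3 → d; lat ⌊0.86140/0.0416667⌋ = 20 → u.
Extended square (30″×15″, digits 0–9): lon ⌊0.05957/0.00833333⌋ = 7; lat ⌊0.02807/0.00416667⌋ = 6.

AK71du76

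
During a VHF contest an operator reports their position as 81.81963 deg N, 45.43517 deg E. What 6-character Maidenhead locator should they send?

LR21rt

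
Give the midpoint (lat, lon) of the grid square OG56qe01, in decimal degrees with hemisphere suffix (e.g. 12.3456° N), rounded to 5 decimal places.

23.82708° S, 111.33750° E

Field O=14, G=6: +14·20° lon, +6·10° lat → SW at lon 100°, lat -30°.
Square 5, 6: +5·2° lon, +6·1° lat → SW at lon 110°, lat -24°.
Subsquare q=16, e=4: +16·0.0833333° lon, +4·0.0416667° lat → SW at lon 111.333°, lat -23.8333°.
Extended square 0, 1: +0·0.00833333° lon, +1·0.00416667° lat → SW at lon 111.333°, lat -23.8292°.
Cell spans 0.00833333° lon × 0.00416667° lat. Centre is SW corner plus half of each.
latitude 23.82708° S, longitude 111.33750° E.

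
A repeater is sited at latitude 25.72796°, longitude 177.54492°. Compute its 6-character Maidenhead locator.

RL85sr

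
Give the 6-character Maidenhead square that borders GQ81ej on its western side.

Longitude subsquare e = 4; −1 → 3 = d.
The latitude characters are unchanged.

GQ81dj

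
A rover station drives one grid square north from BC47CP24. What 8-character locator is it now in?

Latitude extended square 4; +1 → 5.
The longitude characters are unchanged.

BC47cp25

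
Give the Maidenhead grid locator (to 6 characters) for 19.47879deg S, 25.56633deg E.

Offset from 180°W / 90°S: lon 205.5663°, lat 70.5212°.
Field: lon ⌊205.5663/20⌋ = 10 → K; lat ⌊70.5212/10⌋ = 7 → H.
Square: lon ⌊5.5663/2⌋ = 2; lat ⌊0.5212/1⌋ = 0.
Subsquare: lon ⌊1.5663/0.0833333⌋ = 18 → s; lat ⌊0.5212/0.0416667⌋ = 12 → m.

KH20sm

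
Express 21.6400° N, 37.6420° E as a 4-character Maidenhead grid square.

KL81

Add 180° to longitude and 90° to latitude: 217.64, 111.64.
Field (20°×10°, letters A–R): 217.64/20 → 10 → K, 111.64/10 → 11 → L; chars KL.
Square (2°×1°, digits 0–9): 17.64/2 → 8, 1.64/1 → 1; chars 81.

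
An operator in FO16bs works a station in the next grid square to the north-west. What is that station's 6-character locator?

Longitude subsquare b = 1; −1 → 0 = a.
Latitude subsquare s = 18; +1 → 19 = t.

FO16at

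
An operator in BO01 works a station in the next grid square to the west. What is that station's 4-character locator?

AO91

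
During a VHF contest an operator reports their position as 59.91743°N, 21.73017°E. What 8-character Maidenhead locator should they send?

Offset from 180°W / 90°S: lon 201.73017°, lat 149.91743°.
Field: lon ⌊201.73017/20⌋ = 10 → K; lat ⌊149.91743/10⌋ = 14 → O.
Square: lon ⌊1.73017/2⌋ = 0; lat ⌊9.91743/1⌋ = 9.
Subsquare: lon ⌊1.73017/0.0833333⌋ = 20 → u; lat ⌊0.91743/0.0416667⌋ = 22 → w.
Extended square: lon ⌊0.06350/0.00833333⌋ = 7; lat ⌊0.00076/0.00416667⌋ = 0.

KO09uw70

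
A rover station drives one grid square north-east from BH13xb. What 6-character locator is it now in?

BH23ac

Longitude subsquare x = 23; +1 → 24, wraps to 0 = a, carry into square.
Longitude square 1; +1 → 2.
Latitude subsquare b = 1; +1 → 2 = c.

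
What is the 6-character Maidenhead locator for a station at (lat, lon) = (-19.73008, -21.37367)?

HH90hg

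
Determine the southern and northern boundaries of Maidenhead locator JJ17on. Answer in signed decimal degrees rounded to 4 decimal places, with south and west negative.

7.5417, 7.5833

Field J=9, J=9: +9·20° lon, +9·10° lat → SW at lon 0°, lat 0°.
Square 1, 7: +1·2° lon, +7·1° lat → SW at lon 2°, lat 7°.
Subsquare o=14, n=13: +14·0.0833333° lon, +13·0.0416667° lat → SW at lon 3.16667°, lat 7.54167°.
Cell spans 0.0833333° lon × 0.0416667° lat.
south 7.5417, north 7.5833.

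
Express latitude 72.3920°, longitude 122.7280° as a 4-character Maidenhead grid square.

PQ12

Add 180° to longitude and 90° to latitude: 302.73, 162.39.
Field: lon ⌊302.73/20⌋ = 15 → P; lat ⌊162.39/10⌋ = 16 → Q.
Square: lon ⌊2.73/2⌋ = 1; lat ⌊2.39/1⌋ = 2.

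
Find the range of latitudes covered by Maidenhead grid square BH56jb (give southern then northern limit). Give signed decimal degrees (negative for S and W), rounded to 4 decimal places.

Field B=1, H=7: +1·20° lon, +7·10° lat → SW at lon -160°, lat -20°.
Square 5, 6: +5·2° lon, +6·1° lat → SW at lon -150°, lat -14°.
Subsquare j=9, b=1: +9·0.0833333° lon, +1·0.0416667° lat → SW at lon -149.25°, lat -13.9583°.
Cell spans 0.0833333° lon × 0.0416667° lat.
south -13.9583, north -13.9167.

-13.9583, -13.9167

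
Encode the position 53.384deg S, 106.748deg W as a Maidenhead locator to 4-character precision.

Offset from 180°W / 90°S: lon 73.25°, lat 36.62°.
Field (20°×10°, letters A–R): 73.25/20 → 3 → D, 36.62/10 → 3 → D; chars DD.
Square (2°×1°, digits 0–9): 13.25/2 → 6, 6.62/1 → 6; chars 66.

DD66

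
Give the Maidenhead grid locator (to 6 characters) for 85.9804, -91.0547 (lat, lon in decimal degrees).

Shift to the Maidenhead origin (180°W, 90°S): lon 88.9453, lat 175.9804.
Field: lon ⌊88.9453/20⌋ = 4 → E; lat ⌊175.9804/10⌋ = 17 → R.
Square: lon ⌊8.9453/2⌋ = 4; lat ⌊5.9804/1⌋ = 5.
Subsquare: lon ⌊0.9453/0.0833333⌋ = 11 → l; lat ⌊0.9804/0.0416667⌋ = 23 → x.

ER45lx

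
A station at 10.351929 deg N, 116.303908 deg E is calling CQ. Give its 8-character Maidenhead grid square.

Add 180° to longitude and 90° to latitude: 296.30391, 100.35193.
Field (20°×10°, letters A–R): lon ⌊296.30391/20⌋ = 14 → O; lat ⌊100.35193/10⌋ = 10 → K.
Square (2°×1°, digits 0–9): lon ⌊16.30391/2⌋ = 8; lat ⌊0.35193/1⌋ = 0.
Subsquare (5′×2.5′, letters a–x): lon ⌊0.30391/0.0833333⌋ = 3 → d; lat ⌊0.35193/0.0416667⌋ = 8 → i.
Extended square (30″×15″, digits 0–9): lon ⌊0.05391/0.00833333⌋ = 6; lat ⌊0.01860/0.00416667⌋ = 4.

OK80di64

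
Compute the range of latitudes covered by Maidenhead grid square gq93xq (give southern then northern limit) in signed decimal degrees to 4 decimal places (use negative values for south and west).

73.6667, 73.7083

Field G=6, Q=16: +6·20° lon, +16·10° lat → SW at lon -60°, lat 70°.
Square 9, 3: +9·2° lon, +3·1° lat → SW at lon -42°, lat 73°.
Subsquare x=23, q=16: +23·0.0833333° lon, +16·0.0416667° lat → SW at lon -40.0833°, lat 73.6667°.
Cell spans 0.0833333° lon × 0.0416667° lat.
south 73.6667, north 73.7083.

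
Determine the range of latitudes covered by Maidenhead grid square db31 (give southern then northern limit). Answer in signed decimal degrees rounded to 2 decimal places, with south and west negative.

Field D=3, B=1: +3·20° lon, +1·10° lat → SW at lon -120°, lat -80°.
Square 3, 1: +3·2° lon, +1·1° lat → SW at lon -114°, lat -79°.
Cell spans 2° lon × 1° lat.
south -79.00, north -78.00.

-79.00, -78.00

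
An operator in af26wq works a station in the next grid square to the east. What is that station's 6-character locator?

Longitude subsquare w = 22; +1 → 23 = x.
The latitude characters are unchanged.

AF26xq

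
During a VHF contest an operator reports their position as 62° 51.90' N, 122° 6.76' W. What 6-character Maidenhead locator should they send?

CP82wu

Offset from 180°W / 90°S: lon 57.8873°, lat 152.8650°.
Field: 57.8873/20 → 2 → C, 152.8650/10 → 15 → P; chars CP.
Square: 17.8873/2 → 8, 2.8650/1 → 2; chars 82.
Subsquare: 1.8873/0.0833333 → 22 → w, 0.8650/0.0416667 → 20 → u; chars wu.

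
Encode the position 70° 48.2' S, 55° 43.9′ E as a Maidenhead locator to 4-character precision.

LB79

Shift to the Maidenhead origin (180°W, 90°S): lon 235.73, lat 19.20.
Field (20°×10°, letters A–R): lon ⌊235.73/20⌋ = 11 → L; lat ⌊19.20/10⌋ = 1 → B.
Square (2°×1°, digits 0–9): lon ⌊15.73/2⌋ = 7; lat ⌊9.20/1⌋ = 9.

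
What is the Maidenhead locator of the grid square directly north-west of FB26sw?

Longitude subsquare s = 18; −1 → 17 = r.
Latitude subsquare w = 22; +1 → 23 = x.

FB26rx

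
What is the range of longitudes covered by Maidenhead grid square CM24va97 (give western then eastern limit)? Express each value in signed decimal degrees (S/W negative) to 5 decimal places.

-134.17500, -134.16667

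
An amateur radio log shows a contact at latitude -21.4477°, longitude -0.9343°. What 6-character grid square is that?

Add 180° to longitude and 90° to latitude: 179.0657, 68.5523.
Field: lon ⌊179.0657/20⌋ = 8 → I; lat ⌊68.5523/10⌋ = 6 → G.
Square: lon ⌊19.0657/2⌋ = 9; lat ⌊8.5523/1⌋ = 8.
Subsquare: lon ⌊1.0657/0.0833333⌋ = 12 → m; lat ⌊0.5523/0.0416667⌋ = 13 → n.

IG98mn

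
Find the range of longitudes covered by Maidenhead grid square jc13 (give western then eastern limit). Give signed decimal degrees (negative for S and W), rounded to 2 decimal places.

2.00, 4.00

Field J=9, C=2: +9·20° lon, +2·10° lat → SW at lon 0°, lat -70°.
Square 1, 3: +1·2° lon, +3·1° lat → SW at lon 2°, lat -67°.
Cell spans 2° lon × 1° lat.
west 2.00, east 4.00.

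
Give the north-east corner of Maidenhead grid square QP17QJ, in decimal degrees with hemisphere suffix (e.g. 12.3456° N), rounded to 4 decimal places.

67.4167° N, 143.4167° E

Field Q=16, P=15: +16·20° lon, +15·10° lat → SW at lon 140°, lat 60°.
Square 1, 7: +1·2° lon, +7·1° lat → SW at lon 142°, lat 67°.
Subsquare q=16, j=9: +16·0.0833333° lon, +9·0.0416667° lat → SW at lon 143.333°, lat 67.375°.
Cell spans 0.0833333° lon × 0.0416667° lat. NE corner is SW corner plus one full cell.
latitude 67.4167° N, longitude 143.4167° E.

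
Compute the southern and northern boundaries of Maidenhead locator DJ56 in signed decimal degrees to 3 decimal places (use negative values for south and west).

6.000, 7.000

Field D=3, J=9: +3·20° lon, +9·10° lat → SW at lon -120°, lat 0°.
Square 5, 6: +5·2° lon, +6·1° lat → SW at lon -110°, lat 6°.
Cell spans 2° lon × 1° lat.
south 6.000, north 7.000.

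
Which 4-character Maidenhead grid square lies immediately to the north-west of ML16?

ML07

Longitude square 1; −1 → 0.
Latitude square 6; +1 → 7.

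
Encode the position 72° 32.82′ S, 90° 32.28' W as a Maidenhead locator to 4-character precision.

EB47

Offset from 180°W / 90°S: lon 89.46°, lat 17.45°.
Field: 89.46/20 → 4 → E, 17.45/10 → 1 → B; chars EB.
Square: 9.46/2 → 4, 7.45/1 → 7; chars 47.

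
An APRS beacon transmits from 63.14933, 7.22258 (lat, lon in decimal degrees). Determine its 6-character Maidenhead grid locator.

JP33od

Offset from 180°W / 90°S: lon 187.2226°, lat 153.1493°.
Field: lon ⌊187.2226/20⌋ = 9 → J; lat ⌊153.1493/10⌋ = 15 → P.
Square: lon ⌊7.2226/2⌋ = 3; lat ⌊3.1493/1⌋ = 3.
Subsquare: lon ⌊1.2226/0.0833333⌋ = 14 → o; lat ⌊0.1493/0.0416667⌋ = 3 → d.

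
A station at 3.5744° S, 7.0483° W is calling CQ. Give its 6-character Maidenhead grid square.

Add 180° to longitude and 90° to latitude: 172.9517, 86.4256.
Field: lon ⌊172.9517/20⌋ = 8 → I; lat ⌊86.4256/10⌋ = 8 → I.
Square: lon ⌊12.9517/2⌋ = 6; lat ⌊6.4256/1⌋ = 6.
Subsquare: lon ⌊0.9517/0.0833333⌋ = 11 → l; lat ⌊0.4256/0.0416667⌋ = 10 → k.

II66lk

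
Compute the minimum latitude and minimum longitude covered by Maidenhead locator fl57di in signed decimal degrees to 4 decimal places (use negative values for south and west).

27.3333, -69.7500

Field F=5, L=11: +5·20° lon, +11·10° lat → SW at lon -80°, lat 20°.
Square 5, 7: +5·2° lon, +7·1° lat → SW at lon -70°, lat 27°.
Subsquare d=3, i=8: +3·0.0833333° lon, +8·0.0416667° lat → SW at lon -69.75°, lat 27.3333°.
latitude 27.3333, longitude -69.7500.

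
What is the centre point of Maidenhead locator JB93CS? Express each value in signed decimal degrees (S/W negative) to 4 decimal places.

Field J=9, B=1: +9·20° lon, +1·10° lat → SW at lon 0°, lat -80°.
Square 9, 3: +9·2° lon, +3·1° lat → SW at lon 18°, lat -77°.
Subsquare c=2, s=18: +2·0.0833333° lon, +18·0.0416667° lat → SW at lon 18.1667°, lat -76.25°.
Cell spans 0.0833333° lon × 0.0416667° lat. Centre is SW corner plus half of each.
latitude -76.2292, longitude 18.2083.

-76.2292, 18.2083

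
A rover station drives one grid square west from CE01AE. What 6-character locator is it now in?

BE91xe

Longitude subsquare a = 0; −1 → -1, wraps to 23 = x, carry into square.
Longitude square 0; −1 → -1, wraps to 9, carry into field.
Longitude field C = 2; −1 → 1 = B.
The latitude characters are unchanged.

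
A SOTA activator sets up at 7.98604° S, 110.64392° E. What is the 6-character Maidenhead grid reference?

OI52ha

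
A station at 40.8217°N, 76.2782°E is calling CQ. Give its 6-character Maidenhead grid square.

Offset from 180°W / 90°S: lon 256.2782°, lat 130.8217°.
Field (20°×10°, letters A–R): lon ⌊256.2782/20⌋ = 12 → M; lat ⌊130.8217/10⌋ = 13 → N.
Square (2°×1°, digits 0–9): lon ⌊16.2782/2⌋ = 8; lat ⌊0.8217/1⌋ = 0.
Subsquare (5′×2.5′, letters a–x): lon ⌊0.2782/0.0833333⌋ = 3 → d; lat ⌊0.8217/0.0416667⌋ = 19 → t.

MN80dt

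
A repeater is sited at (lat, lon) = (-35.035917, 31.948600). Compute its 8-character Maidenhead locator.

KF54xx31

Add 180° to longitude and 90° to latitude: 211.94860, 54.96408.
Field (20°×10°, letters A–R): lon ⌊211.94860/20⌋ = 10 → K; lat ⌊54.96408/10⌋ = 5 → F.
Square (2°×1°, digits 0–9): lon ⌊11.94860/2⌋ = 5; lat ⌊4.96408/1⌋ = 4.
Subsquare (5′×2.5′, letters a–x): lon ⌊1.94860/0.0833333⌋ = 23 → x; lat ⌊0.96408/0.0416667⌋ = 23 → x.
Extended square (30″×15″, digits 0–9): lon ⌊0.03193/0.00833333⌋ = 3; lat ⌊0.00575/0.00416667⌋ = 1.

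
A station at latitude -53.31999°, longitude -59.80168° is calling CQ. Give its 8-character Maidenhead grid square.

GD06cq33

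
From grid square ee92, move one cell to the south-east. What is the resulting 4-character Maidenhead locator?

FE01

Longitude square 9; +1 → 10, wraps to 0, carry into field.
Longitude field E = 4; +1 → 5 = F.
Latitude square 2; −1 → 1.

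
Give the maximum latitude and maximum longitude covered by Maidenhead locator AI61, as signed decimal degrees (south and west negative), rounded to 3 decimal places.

-8.000, -166.000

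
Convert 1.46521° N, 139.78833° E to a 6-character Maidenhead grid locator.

Add 180° to longitude and 90° to latitude: 319.7883, 91.4652.
Field: 319.7883/20 → 15 → P, 91.4652/10 → 9 → J; chars PJ.
Square: 19.7883/2 → 9, 1.4652/1 → 1; chars 91.
Subsquare: 1.7883/0.0833333 → 21 → v, 0.4652/0.0416667 → 11 → l; chars vl.

PJ91vl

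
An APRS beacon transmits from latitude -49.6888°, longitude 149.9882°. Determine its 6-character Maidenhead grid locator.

QE40xh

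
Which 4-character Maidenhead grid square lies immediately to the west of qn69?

Longitude square 6; −1 → 5.
The latitude characters are unchanged.

QN59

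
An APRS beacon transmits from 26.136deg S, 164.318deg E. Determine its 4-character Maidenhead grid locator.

Add 180° to longitude and 90° to latitude: 344.32, 63.86.
Field (20°×10°, letters A–R): 344.32/20 → 17 → R, 63.86/10 → 6 → G; chars RG.
Square (2°×1°, digits 0–9): 4.32/2 → 2, 3.86/1 → 3; chars 23.

RG23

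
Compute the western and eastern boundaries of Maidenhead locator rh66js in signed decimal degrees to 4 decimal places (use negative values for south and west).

172.7500, 172.8333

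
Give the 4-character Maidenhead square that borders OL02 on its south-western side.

NL91

Longitude square 0; −1 → -1, wraps to 9, carry into field.
Longitude field O = 14; −1 → 13 = N.
Latitude square 2; −1 → 1.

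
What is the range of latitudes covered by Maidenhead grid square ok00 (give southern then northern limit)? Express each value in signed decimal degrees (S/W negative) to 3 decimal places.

10.000, 11.000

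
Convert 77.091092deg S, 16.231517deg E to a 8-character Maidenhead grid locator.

JB82cv78

Offset from 180°W / 90°S: lon 196.23152°, lat 12.90891°.
Field: lon ⌊196.23152/20⌋ = 9 → J; lat ⌊12.90891/10⌋ = 1 → B.
Square: lon ⌊16.23152/2⌋ = 8; lat ⌊2.90891/1⌋ = 2.
Subsquare: lon ⌊0.23152/0.0833333⌋ = 2 → c; lat ⌊0.90891/0.0416667⌋ = 21 → v.
Extended square: lon ⌊0.06485/0.00833333⌋ = 7; lat ⌊0.03391/0.00416667⌋ = 8.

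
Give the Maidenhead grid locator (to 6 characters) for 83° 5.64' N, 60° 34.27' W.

Shift to the Maidenhead origin (180°W, 90°S): lon 119.4288, lat 173.0940.
Field (20°×10°, letters A–R): 119.4288/20 → 5 → F, 173.0940/10 → 17 → R; chars FR.
Square (2°×1°, digits 0–9): 19.4288/2 → 9, 3.0940/1 → 3; chars 93.
Subsquare (5′×2.5′, letters a–x): 1.4288/0.0833333 → 17 → r, 0.0940/0.0416667 → 2 → c; chars rc.

FR93rc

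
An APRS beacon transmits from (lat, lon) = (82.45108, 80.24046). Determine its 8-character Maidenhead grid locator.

Offset from 180°W / 90°S: lon 260.24046°, lat 172.45108°.
Field: 260.24046/20 → 13 → N, 172.45108/10 → 17 → R; chars NR.
Square: 0.24046/2 → 0, 2.45108/1 → 2; chars 02.
Subsquare: 0.24046/0.0833333 → 2 → c, 0.45108/0.0416667 → 10 → k; chars ck.
Extended square: 0.07379/0.00833333 → 8, 0.03441/0.00416667 → 8; chars 88.

NR02ck88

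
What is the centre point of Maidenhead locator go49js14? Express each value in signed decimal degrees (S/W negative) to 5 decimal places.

59.76875, -51.23750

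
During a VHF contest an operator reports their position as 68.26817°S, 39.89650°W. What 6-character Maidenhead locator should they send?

HC01br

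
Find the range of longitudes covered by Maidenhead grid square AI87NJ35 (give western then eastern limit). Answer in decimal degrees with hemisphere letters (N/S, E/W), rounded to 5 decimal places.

162.89167° W, 162.88333° W

Field A=0, I=8: +0·20° lon, +8·10° lat → SW at lon -180°, lat -10°.
Square 8, 7: +8·2° lon, +7·1° lat → SW at lon -164°, lat -3°.
Subsquare n=13, j=9: +13·0.0833333° lon, +9·0.0416667° lat → SW at lon -162.917°, lat -2.625°.
Extended square 3, 5: +3·0.00833333° lon, +5·0.00416667° lat → SW at lon -162.892°, lat -2.60417°.
Cell spans 0.00833333° lon × 0.00416667° lat.
west 162.89167° W, east 162.88333° W.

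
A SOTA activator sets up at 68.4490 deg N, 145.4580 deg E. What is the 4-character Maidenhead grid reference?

Offset from 180°W / 90°S: lon 325.46°, lat 158.45°.
Field: lon ⌊325.46/20⌋ = 16 → Q; lat ⌊158.45/10⌋ = 15 → P.
Square: lon ⌊5.46/2⌋ = 2; lat ⌊8.45/1⌋ = 8.

QP28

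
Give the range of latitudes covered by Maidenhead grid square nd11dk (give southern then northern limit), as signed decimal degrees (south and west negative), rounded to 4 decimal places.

Field N=13, D=3: +13·20° lon, +3·10° lat → SW at lon 80°, lat -60°.
Square 1, 1: +1·2° lon, +1·1° lat → SW at lon 82°, lat -59°.
Subsquare d=3, k=10: +3·0.0833333° lon, +10·0.0416667° lat → SW at lon 82.25°, lat -58.5833°.
Cell spans 0.0833333° lon × 0.0416667° lat.
south -58.5833, north -58.5417.

-58.5833, -58.5417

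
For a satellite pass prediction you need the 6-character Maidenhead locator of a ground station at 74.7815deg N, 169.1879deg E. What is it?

Shift to the Maidenhead origin (180°W, 90°S): lon 349.1879, lat 164.7815.
Field (20°×10°, letters A–R): 349.1879/20 → 17 → R, 164.7815/10 → 16 → Q; chars RQ.
Square (2°×1°, digits 0–9): 9.1879/2 → 4, 4.7815/1 → 4; chars 44.
Subsquare (5′×2.5′, letters a–x): 1.1879/0.0833333 → 14 → o, 0.7815/0.0416667 → 18 → s; chars os.

RQ44os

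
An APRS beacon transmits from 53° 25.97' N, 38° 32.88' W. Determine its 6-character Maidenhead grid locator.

HO03rk

Shift to the Maidenhead origin (180°W, 90°S): lon 141.4520, lat 143.4328.
Field: lon ⌊141.4520/20⌋ = 7 → H; lat ⌊143.4328/10⌋ = 14 → O.
Square: lon ⌊1.4520/2⌋ = 0; lat ⌊3.4328/1⌋ = 3.
Subsquare: lon ⌊1.4520/0.0833333⌋ = 17 → r; lat ⌊0.4328/0.0416667⌋ = 10 → k.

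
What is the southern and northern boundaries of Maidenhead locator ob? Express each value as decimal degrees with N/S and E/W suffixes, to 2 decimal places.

80.00° S, 70.00° S

Field O=14, B=1: +14·20° lon, +1·10° lat → SW at lon 100°, lat -80°.
Cell spans 20° lon × 10° lat.
south 80.00° S, north 70.00° S.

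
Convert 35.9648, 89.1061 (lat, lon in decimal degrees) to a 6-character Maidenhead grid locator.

NM45nx

Shift to the Maidenhead origin (180°W, 90°S): lon 269.1061, lat 125.9648.
Field: lon ⌊269.1061/20⌋ = 13 → N; lat ⌊125.9648/10⌋ = 12 → M.
Square: lon ⌊9.1061/2⌋ = 4; lat ⌊5.9648/1⌋ = 5.
Subsquare: lon ⌊1.1061/0.0833333⌋ = 13 → n; lat ⌊0.9648/0.0416667⌋ = 23 → x.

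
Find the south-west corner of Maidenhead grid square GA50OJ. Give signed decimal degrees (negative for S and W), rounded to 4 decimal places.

Field G=6, A=0: +6·20° lon, +0·10° lat → SW at lon -60°, lat -90°.
Square 5, 0: +5·2° lon, +0·1° lat → SW at lon -50°, lat -90°.
Subsquare o=14, j=9: +14·0.0833333° lon, +9·0.0416667° lat → SW at lon -48.8333°, lat -89.625°.
latitude -89.6250, longitude -48.8333.

-89.6250, -48.8333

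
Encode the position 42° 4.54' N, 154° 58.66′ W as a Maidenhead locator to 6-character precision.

BN22mb

Offset from 180°W / 90°S: lon 25.0223°, lat 132.0757°.
Field: 25.0223/20 → 1 → B, 132.0757/10 → 13 → N; chars BN.
Square: 5.0223/2 → 2, 2.0757/1 → 2; chars 22.
Subsquare: 1.0223/0.0833333 → 12 → m, 0.0757/0.0416667 → 1 → b; chars mb.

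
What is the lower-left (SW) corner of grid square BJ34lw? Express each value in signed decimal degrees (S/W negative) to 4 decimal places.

Field B=1, J=9: +1·20° lon, +9·10° lat → SW at lon -160°, lat 0°.
Square 3, 4: +3·2° lon, +4·1° lat → SW at lon -154°, lat 4°.
Subsquare l=11, w=22: +11·0.0833333° lon, +22·0.0416667° lat → SW at lon -153.083°, lat 4.91667°.
latitude 4.9167, longitude -153.0833.

4.9167, -153.0833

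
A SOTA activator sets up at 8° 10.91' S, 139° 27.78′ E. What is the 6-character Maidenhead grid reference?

PI91rt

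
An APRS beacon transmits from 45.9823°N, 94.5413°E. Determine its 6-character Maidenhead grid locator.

NN75gx

Shift to the Maidenhead origin (180°W, 90°S): lon 274.5413, lat 135.9823.
Field: lon ⌊274.5413/20⌋ = 13 → N; lat ⌊135.9823/10⌋ = 13 → N.
Square: lon ⌊14.5413/2⌋ = 7; lat ⌊5.9823/1⌋ = 5.
Subsquare: lon ⌊0.5413/0.0833333⌋ = 6 → g; lat ⌊0.9823/0.0416667⌋ = 23 → x.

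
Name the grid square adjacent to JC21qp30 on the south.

JC21qo39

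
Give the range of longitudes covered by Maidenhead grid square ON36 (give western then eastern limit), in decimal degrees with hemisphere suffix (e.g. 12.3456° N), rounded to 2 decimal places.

106.00° E, 108.00° E

Field O=14, N=13: +14·20° lon, +13·10° lat → SW at lon 100°, lat 40°.
Square 3, 6: +3·2° lon, +6·1° lat → SW at lon 106°, lat 46°.
Cell spans 2° lon × 1° lat.
west 106.00° E, east 108.00° E.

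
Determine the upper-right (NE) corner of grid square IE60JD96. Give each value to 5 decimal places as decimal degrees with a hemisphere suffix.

49.84583° S, 7.16667° W

Field I=8, E=4: +8·20° lon, +4·10° lat → SW at lon -20°, lat -50°.
Square 6, 0: +6·2° lon, +0·1° lat → SW at lon -8°, lat -50°.
Subsquare j=9, d=3: +9·0.0833333° lon, +3·0.0416667° lat → SW at lon -7.25°, lat -49.875°.
Extended square 9, 6: +9·0.00833333° lon, +6·0.00416667° lat → SW at lon -7.175°, lat -49.85°.
Cell spans 0.00833333° lon × 0.00416667° lat. NE corner is SW corner plus one full cell.
latitude 49.84583° S, longitude 7.16667° W.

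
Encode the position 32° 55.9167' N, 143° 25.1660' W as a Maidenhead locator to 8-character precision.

Add 180° to longitude and 90° to latitude: 36.58057, 122.93194.
Field: 36.58057/20 → 1 → B, 122.93194/10 → 12 → M; chars BM.
Square: 16.58057/2 → 8, 2.93194/1 → 2; chars 82.
Subsquare: 0.58057/0.0833333 → 6 → g, 0.93194/0.0416667 → 22 → w; chars gw.
Extended square: 0.08057/0.00833333 → 9, 0.01528/0.00416667 → 3; chars 93.

BM82gw93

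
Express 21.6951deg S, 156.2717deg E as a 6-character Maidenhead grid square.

QG88dh

Shift to the Maidenhead origin (180°W, 90°S): lon 336.2717, lat 68.3049.
Field (20°×10°, letters A–R): 336.2717/20 → 16 → Q, 68.3049/10 → 6 → G; chars QG.
Square (2°×1°, digits 0–9): 16.2717/2 → 8, 8.3049/1 → 8; chars 88.
Subsquare (5′×2.5′, letters a–x): 0.2717/0.0833333 → 3 → d, 0.3049/0.0416667 → 7 → h; chars dh.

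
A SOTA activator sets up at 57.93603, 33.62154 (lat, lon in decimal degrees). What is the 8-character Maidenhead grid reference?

KO67tw44

Offset from 180°W / 90°S: lon 213.62154°, lat 147.93603°.
Field: 213.62154/20 → 10 → K, 147.93603/10 → 14 → O; chars KO.
Square: 13.62154/2 → 6, 7.93603/1 → 7; chars 67.
Subsquare: 1.62154/0.0833333 → 19 → t, 0.93603/0.0416667 → 22 → w; chars tw.
Extended square: 0.03821/0.00833333 → 4, 0.01936/0.00416667 → 4; chars 44.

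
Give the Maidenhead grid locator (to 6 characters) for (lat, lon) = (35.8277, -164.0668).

AM75xt

Offset from 180°W / 90°S: lon 15.9332°, lat 125.8277°.
Field: lon ⌊15.9332/20⌋ = 0 → A; lat ⌊125.8277/10⌋ = 12 → M.
Square: lon ⌊15.9332/2⌋ = 7; lat ⌊5.8277/1⌋ = 5.
Subsquare: lon ⌊1.9332/0.0833333⌋ = 23 → x; lat ⌊0.8277/0.0416667⌋ = 19 → t.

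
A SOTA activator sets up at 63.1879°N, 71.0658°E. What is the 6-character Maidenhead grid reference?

Shift to the Maidenhead origin (180°W, 90°S): lon 251.0658, lat 153.1879.
Field: 251.0658/20 → 12 → M, 153.1879/10 → 15 → P; chars MP.
Square: 11.0658/2 → 5, 3.1879/1 → 3; chars 53.
Subsquare: 1.0658/0.0833333 → 12 → m, 0.1879/0.0416667 → 4 → e; chars me.

MP53me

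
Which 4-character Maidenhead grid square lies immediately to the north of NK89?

Latitude square 9; +1 → 10, wraps to 0, carry into field.
Latitude field K = 10; +1 → 11 = L.
The longitude characters are unchanged.

NL80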